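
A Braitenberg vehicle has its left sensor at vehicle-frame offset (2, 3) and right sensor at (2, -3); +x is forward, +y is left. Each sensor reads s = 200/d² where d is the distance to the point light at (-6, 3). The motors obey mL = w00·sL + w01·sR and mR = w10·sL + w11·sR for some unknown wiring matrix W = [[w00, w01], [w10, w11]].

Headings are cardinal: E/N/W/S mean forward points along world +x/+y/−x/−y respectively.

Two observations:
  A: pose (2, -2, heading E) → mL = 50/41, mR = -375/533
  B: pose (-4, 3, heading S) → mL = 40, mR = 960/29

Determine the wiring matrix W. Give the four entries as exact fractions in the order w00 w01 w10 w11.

0 1 -1 1

obs A: pose=(2,-2,E) → sL=25/13, sR=50/41, mL=50/41, mR=-375/533
obs B: pose=(-4,3,S) → sL=200/29, sR=40, mL=40, mR=960/29
sensor matrix S = [[25/13, 50/41], [200/29, 40]]; det S = 1059000/15457
solve [mL_A; mL_B] = S·[w00; w01] and [mR_A; mR_B] = S·[w10; w11]:
  w00 = 0, w01 = 1, w10 = -1, w11 = 1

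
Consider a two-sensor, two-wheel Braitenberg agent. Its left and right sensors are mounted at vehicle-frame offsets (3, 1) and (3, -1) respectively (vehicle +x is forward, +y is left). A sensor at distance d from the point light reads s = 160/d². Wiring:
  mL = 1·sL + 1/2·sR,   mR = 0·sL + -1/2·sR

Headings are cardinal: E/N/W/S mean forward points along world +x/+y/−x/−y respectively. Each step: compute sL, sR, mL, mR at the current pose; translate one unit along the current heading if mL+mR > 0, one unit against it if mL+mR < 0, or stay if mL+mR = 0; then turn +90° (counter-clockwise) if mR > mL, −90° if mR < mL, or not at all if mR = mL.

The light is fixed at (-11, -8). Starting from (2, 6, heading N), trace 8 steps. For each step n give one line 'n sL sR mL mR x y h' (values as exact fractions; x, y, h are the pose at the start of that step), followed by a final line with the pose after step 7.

n=0: pose=(2,6,N); sL=160/433, sR=32/97; mL=22448/42001, mR=-16/97; mL+mR=160/433 → advance +1; mR−mL=-29376/42001 → turn -1·90°
n=1: pose=(2,7,E); sL=5/16, sR=40/113; mL=885/1808, mR=-20/113; mL+mR=5/16 → advance +1; mR−mL=-1205/1808 → turn -1·90°
n=2: pose=(3,7,S); sL=160/369, sR=160/313; mL=79600/115497, mR=-80/313; mL+mR=160/369 → advance +1; mR−mL=-109120/115497 → turn -1·90°
n=3: pose=(3,6,W); sL=16/29, sR=80/173; mL=3928/5017, mR=-40/173; mL+mR=16/29 → advance +1; mR−mL=-5088/5017 → turn -1·90°
n=4: pose=(2,6,N); sL=160/433, sR=32/97; mL=22448/42001, mR=-16/97; mL+mR=160/433 → advance +1; mR−mL=-29376/42001 → turn -1·90°
n=5: pose=(2,7,E); sL=5/16, sR=40/113; mL=885/1808, mR=-20/113; mL+mR=5/16 → advance +1; mR−mL=-1205/1808 → turn -1·90°
n=6: pose=(3,7,S); sL=160/369, sR=160/313; mL=79600/115497, mR=-80/313; mL+mR=160/369 → advance +1; mR−mL=-109120/115497 → turn -1·90°
n=7: pose=(3,6,W); sL=16/29, sR=80/173; mL=3928/5017, mR=-40/173; mL+mR=16/29 → advance +1; mR−mL=-5088/5017 → turn -1·90°

0 160/433 32/97 22448/42001 -16/97 2 6 N
1 5/16 40/113 885/1808 -20/113 2 7 E
2 160/369 160/313 79600/115497 -80/313 3 7 S
3 16/29 80/173 3928/5017 -40/173 3 6 W
4 160/433 32/97 22448/42001 -16/97 2 6 N
5 5/16 40/113 885/1808 -20/113 2 7 E
6 160/369 160/313 79600/115497 -80/313 3 7 S
7 16/29 80/173 3928/5017 -40/173 3 6 W
final 2 6 N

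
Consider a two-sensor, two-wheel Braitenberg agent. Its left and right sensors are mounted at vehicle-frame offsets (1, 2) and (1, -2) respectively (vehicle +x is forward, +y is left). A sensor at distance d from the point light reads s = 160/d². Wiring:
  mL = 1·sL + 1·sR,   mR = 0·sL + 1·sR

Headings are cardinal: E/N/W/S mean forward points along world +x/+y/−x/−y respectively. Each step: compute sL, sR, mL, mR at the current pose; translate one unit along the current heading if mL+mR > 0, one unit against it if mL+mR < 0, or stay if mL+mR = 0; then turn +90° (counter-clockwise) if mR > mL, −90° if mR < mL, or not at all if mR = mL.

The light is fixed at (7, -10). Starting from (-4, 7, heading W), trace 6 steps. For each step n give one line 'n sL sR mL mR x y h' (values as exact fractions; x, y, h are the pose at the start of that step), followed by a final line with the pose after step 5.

0 160/369 32/101 27968/37269 32/101 -4 7 W
1 4/13 20/53 472/689 20/53 -5 7 N
2 160/521 160/377 143680/196417 160/377 -5 8 E
3 16/37 80/229 6624/8473 80/229 -4 8 S
4 160/369 32/101 27968/37269 32/101 -4 7 W
5 4/13 20/53 472/689 20/53 -5 7 N
final -5 8 E

n=0: pose=(-4,7,W); sL=160/369, sR=32/101; mL=27968/37269, mR=32/101; mL+mR=39776/37269 → advance +1; mR−mL=-160/369 → turn -1·90°
n=1: pose=(-5,7,N); sL=4/13, sR=20/53; mL=472/689, mR=20/53; mL+mR=732/689 → advance +1; mR−mL=-4/13 → turn -1·90°
n=2: pose=(-5,8,E); sL=160/521, sR=160/377; mL=143680/196417, mR=160/377; mL+mR=227040/196417 → advance +1; mR−mL=-160/521 → turn -1·90°
n=3: pose=(-4,8,S); sL=16/37, sR=80/229; mL=6624/8473, mR=80/229; mL+mR=9584/8473 → advance +1; mR−mL=-16/37 → turn -1·90°
n=4: pose=(-4,7,W); sL=160/369, sR=32/101; mL=27968/37269, mR=32/101; mL+mR=39776/37269 → advance +1; mR−mL=-160/369 → turn -1·90°
n=5: pose=(-5,7,N); sL=4/13, sR=20/53; mL=472/689, mR=20/53; mL+mR=732/689 → advance +1; mR−mL=-4/13 → turn -1·90°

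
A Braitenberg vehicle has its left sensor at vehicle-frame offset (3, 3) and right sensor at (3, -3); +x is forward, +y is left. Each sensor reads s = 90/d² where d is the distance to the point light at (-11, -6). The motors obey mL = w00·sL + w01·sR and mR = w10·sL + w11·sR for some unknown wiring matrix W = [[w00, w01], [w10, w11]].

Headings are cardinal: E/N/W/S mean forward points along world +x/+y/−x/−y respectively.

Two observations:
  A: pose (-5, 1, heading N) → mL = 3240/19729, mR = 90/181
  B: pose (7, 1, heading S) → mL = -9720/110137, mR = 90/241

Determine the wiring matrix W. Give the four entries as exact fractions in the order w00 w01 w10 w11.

obs A: pose=(-5,1,N) → sL=90/109, sR=90/181, mL=3240/19729, mR=90/181
obs B: pose=(7,1,S) → sL=90/457, sR=90/241, mL=-9720/110137, mR=90/241
sensor matrix S = [[90/109, 90/181], [90/457, 90/241]]; det S = 457228800/2172892873
solve [mL_A; mL_B] = S·[w00; w01] and [mR_A; mR_B] = S·[w10; w11]:
  w00 = 1/2, w01 = -1/2, w10 = 0, w11 = 1

1/2 -1/2 0 1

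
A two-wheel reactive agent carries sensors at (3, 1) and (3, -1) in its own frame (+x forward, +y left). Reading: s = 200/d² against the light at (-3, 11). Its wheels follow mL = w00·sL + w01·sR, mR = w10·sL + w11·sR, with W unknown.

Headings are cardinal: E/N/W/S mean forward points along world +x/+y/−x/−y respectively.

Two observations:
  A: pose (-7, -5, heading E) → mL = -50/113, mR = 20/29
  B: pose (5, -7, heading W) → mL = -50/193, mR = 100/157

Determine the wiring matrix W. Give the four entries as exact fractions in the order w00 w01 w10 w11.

-1/2 0 0 1

obs A: pose=(-7,-5,E) → sL=100/113, sR=20/29, mL=-50/113, mR=20/29
obs B: pose=(5,-7,W) → sL=100/193, sR=100/157, mL=-50/193, mR=100/157
sensor matrix S = [[100/113, 20/29], [100/193, 100/157]]; det S = 20488000/99296377
solve [mL_A; mL_B] = S·[w00; w01] and [mR_A; mR_B] = S·[w10; w11]:
  w00 = -1/2, w01 = 0, w10 = 0, w11 = 1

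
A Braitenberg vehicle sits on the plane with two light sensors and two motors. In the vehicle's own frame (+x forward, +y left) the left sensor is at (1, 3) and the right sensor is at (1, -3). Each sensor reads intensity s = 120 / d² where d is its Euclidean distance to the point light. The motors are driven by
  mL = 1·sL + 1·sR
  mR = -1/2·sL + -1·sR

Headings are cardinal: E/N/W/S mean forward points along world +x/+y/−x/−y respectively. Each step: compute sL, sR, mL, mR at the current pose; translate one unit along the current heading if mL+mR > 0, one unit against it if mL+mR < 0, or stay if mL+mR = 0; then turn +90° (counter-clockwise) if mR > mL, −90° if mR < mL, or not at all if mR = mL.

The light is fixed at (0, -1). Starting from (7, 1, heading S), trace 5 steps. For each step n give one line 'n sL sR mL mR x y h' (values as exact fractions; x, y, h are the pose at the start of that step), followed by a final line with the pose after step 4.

0 120/101 120/17 14160/1717 -13140/1717 7 1 S
1 3 30/13 69/13 -99/26 7 0 W
2 120/13 24/17 2352/221 -1332/221 6 0 N
3 60/37 12/5 744/185 -594/185 6 1 E
4 120/101 120/17 14160/1717 -13140/1717 7 1 S
final 7 0 W

n=0: pose=(7,1,S); sL=120/101, sR=120/17; mL=14160/1717, mR=-13140/1717; mL+mR=60/101 → advance +1; mR−mL=-27300/1717 → turn -1·90°
n=1: pose=(7,0,W); sL=3, sR=30/13; mL=69/13, mR=-99/26; mL+mR=3/2 → advance +1; mR−mL=-237/26 → turn -1·90°
n=2: pose=(6,0,N); sL=120/13, sR=24/17; mL=2352/221, mR=-1332/221; mL+mR=60/13 → advance +1; mR−mL=-3684/221 → turn -1·90°
n=3: pose=(6,1,E); sL=60/37, sR=12/5; mL=744/185, mR=-594/185; mL+mR=30/37 → advance +1; mR−mL=-1338/185 → turn -1·90°
n=4: pose=(7,1,S); sL=120/101, sR=120/17; mL=14160/1717, mR=-13140/1717; mL+mR=60/101 → advance +1; mR−mL=-27300/1717 → turn -1·90°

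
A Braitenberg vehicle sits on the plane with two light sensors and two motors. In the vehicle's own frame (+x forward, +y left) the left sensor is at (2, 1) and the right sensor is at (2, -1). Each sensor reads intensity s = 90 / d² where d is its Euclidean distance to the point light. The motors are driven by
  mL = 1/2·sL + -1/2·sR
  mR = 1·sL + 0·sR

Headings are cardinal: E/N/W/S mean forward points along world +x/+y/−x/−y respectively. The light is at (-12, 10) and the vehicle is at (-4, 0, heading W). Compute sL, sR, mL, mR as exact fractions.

90/157 10/13 -200/2041 90/157

left sensor world pos  = (-6, -1); dL² = 157
right sensor world pos = (-6, 1); dR² = 117
sL = 90/157 = 90/157
sR = 90/117 = 10/13
mL = 1/2·sL + -1/2·sR = -200/2041
mR = 1·sL + 0·sR = 90/157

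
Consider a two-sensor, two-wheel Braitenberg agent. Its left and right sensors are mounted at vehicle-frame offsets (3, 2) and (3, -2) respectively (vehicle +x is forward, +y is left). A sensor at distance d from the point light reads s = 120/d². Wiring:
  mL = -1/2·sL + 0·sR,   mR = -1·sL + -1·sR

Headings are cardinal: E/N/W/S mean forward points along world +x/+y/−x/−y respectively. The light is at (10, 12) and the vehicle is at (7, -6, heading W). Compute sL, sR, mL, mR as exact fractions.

left sensor world pos  = (4, -8); dL² = 436
right sensor world pos = (4, -4); dR² = 292
sL = 120/436 = 30/109
sR = 120/292 = 30/73
mL = -1/2·sL + 0·sR = -15/109
mR = -1·sL + -1·sR = -5460/7957

30/109 30/73 -15/109 -5460/7957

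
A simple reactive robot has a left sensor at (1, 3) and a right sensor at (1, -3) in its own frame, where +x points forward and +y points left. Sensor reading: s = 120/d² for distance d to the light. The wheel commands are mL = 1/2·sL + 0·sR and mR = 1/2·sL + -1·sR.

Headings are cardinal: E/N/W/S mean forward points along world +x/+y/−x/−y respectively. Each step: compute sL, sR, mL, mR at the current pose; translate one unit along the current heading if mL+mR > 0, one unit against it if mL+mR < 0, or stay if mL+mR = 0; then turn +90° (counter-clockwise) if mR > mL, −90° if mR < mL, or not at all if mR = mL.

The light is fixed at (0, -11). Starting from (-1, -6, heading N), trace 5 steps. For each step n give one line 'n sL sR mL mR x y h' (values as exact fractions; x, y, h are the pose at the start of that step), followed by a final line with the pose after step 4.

0 30/13 3 15/13 -24/13 -1 -6 N
1 120/49 120 60/49 -5820/49 -1 -7 E
2 12 60/17 6 42/17 -2 -7 S
3 40/3 8/3 20/3 4 -2 -8 W
4 30/13 15/2 15/13 -165/26 -3 -8 N
final -3 -9 E

n=0: pose=(-1,-6,N); sL=30/13, sR=3; mL=15/13, mR=-24/13; mL+mR=-9/13 → advance -1; mR−mL=-3 → turn -1·90°
n=1: pose=(-1,-7,E); sL=120/49, sR=120; mL=60/49, mR=-5820/49; mL+mR=-5760/49 → advance -1; mR−mL=-120 → turn -1·90°
n=2: pose=(-2,-7,S); sL=12, sR=60/17; mL=6, mR=42/17; mL+mR=144/17 → advance +1; mR−mL=-60/17 → turn -1·90°
n=3: pose=(-2,-8,W); sL=40/3, sR=8/3; mL=20/3, mR=4; mL+mR=32/3 → advance +1; mR−mL=-8/3 → turn -1·90°
n=4: pose=(-3,-8,N); sL=30/13, sR=15/2; mL=15/13, mR=-165/26; mL+mR=-135/26 → advance -1; mR−mL=-15/2 → turn -1·90°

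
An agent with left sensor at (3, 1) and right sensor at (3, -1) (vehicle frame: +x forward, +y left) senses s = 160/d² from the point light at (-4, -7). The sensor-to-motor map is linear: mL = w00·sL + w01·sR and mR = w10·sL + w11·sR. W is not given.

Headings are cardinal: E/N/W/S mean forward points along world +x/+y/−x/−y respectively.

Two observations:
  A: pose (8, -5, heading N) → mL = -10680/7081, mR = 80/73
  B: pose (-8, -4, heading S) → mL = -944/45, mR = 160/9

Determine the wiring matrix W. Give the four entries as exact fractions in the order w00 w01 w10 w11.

-1 -1/2 1 0

obs A: pose=(8,-5,N) → sL=80/73, sR=80/97, mL=-10680/7081, mR=80/73
obs B: pose=(-8,-4,S) → sL=160/9, sR=32/5, mL=-944/45, mR=160/9
sensor matrix S = [[80/73, 80/97], [160/9, 32/5]]; det S = -487424/63729
solve [mL_A; mL_B] = S·[w00; w01] and [mR_A; mR_B] = S·[w10; w11]:
  w00 = -1, w01 = -1/2, w10 = 1, w11 = 0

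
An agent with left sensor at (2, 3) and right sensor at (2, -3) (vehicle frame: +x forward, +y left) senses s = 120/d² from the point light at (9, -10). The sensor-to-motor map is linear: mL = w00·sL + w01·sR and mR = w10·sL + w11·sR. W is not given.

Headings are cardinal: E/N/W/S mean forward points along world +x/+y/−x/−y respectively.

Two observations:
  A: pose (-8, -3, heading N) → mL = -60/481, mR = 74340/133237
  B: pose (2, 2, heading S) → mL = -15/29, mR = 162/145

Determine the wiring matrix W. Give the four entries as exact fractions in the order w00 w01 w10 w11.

obs A: pose=(-8,-3,N) → sL=120/481, sR=120/277, mL=-60/481, mR=74340/133237
obs B: pose=(2,2,S) → sL=30/29, sR=3/5, mL=-15/29, mR=162/145
sensor matrix S = [[120/481, 120/277], [30/29, 3/5]]; det S = -1153224/3863873
solve [mL_A; mL_B] = S·[w00; w01] and [mR_A; mR_B] = S·[w10; w11]:
  w00 = -1/2, w01 = 0, w10 = 1/2, w11 = 1

-1/2 0 1/2 1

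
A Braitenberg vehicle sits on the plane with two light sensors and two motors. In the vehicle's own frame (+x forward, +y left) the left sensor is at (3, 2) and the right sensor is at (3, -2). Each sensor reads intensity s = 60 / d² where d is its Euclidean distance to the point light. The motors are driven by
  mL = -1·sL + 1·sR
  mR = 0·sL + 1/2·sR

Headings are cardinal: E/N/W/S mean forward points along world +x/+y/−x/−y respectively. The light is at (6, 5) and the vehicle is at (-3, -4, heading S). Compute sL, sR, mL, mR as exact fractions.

60/193 12/53 -864/10229 6/53

left sensor world pos  = (-1, -7); dL² = 193
right sensor world pos = (-5, -7); dR² = 265
sL = 60/193 = 60/193
sR = 60/265 = 12/53
mL = -1·sL + 1·sR = -864/10229
mR = 0·sL + 1/2·sR = 6/53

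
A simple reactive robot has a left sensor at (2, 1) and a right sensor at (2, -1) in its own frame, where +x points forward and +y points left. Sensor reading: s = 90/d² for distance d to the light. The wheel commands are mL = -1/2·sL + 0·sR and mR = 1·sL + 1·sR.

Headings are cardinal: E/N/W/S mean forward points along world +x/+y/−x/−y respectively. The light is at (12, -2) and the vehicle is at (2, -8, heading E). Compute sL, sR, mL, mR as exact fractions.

90/89 90/113 -45/89 18180/10057

left sensor world pos  = (4, -7); dL² = 89
right sensor world pos = (4, -9); dR² = 113
sL = 90/89 = 90/89
sR = 90/113 = 90/113
mL = -1/2·sL + 0·sR = -45/89
mR = 1·sL + 1·sR = 18180/10057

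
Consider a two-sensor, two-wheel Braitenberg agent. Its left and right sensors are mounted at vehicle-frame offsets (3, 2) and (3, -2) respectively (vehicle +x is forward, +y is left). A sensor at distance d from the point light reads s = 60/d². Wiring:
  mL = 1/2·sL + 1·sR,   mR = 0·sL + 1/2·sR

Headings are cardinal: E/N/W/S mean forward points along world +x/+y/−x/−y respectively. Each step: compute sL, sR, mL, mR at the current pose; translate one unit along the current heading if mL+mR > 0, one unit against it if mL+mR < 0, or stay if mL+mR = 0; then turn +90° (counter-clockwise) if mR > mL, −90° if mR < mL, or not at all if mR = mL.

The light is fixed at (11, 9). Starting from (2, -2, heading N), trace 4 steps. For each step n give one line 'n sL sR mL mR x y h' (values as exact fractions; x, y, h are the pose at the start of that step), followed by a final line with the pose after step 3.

n=0: pose=(2,-2,N); sL=12/37, sR=60/113; mL=2898/4181, mR=30/113; mL+mR=4008/4181 → advance +1; mR−mL=-1788/4181 → turn -1·90°
n=1: pose=(2,-1,E); sL=3/5, sR=1/3; mL=19/30, mR=1/6; mL+mR=4/5 → advance +1; mR−mL=-7/15 → turn -1·90°
n=2: pose=(3,-1,S); sL=12/41, sR=60/269; mL=4074/11029, mR=30/269; mL+mR=5304/11029 → advance +1; mR−mL=-2844/11029 → turn -1·90°
n=3: pose=(3,-2,W); sL=6/29, sR=30/101; mL=1173/2929, mR=15/101; mL+mR=1608/2929 → advance +1; mR−mL=-738/2929 → turn -1·90°

0 12/37 60/113 2898/4181 30/113 2 -2 N
1 3/5 1/3 19/30 1/6 2 -1 E
2 12/41 60/269 4074/11029 30/269 3 -1 S
3 6/29 30/101 1173/2929 15/101 3 -2 W
final 2 -2 N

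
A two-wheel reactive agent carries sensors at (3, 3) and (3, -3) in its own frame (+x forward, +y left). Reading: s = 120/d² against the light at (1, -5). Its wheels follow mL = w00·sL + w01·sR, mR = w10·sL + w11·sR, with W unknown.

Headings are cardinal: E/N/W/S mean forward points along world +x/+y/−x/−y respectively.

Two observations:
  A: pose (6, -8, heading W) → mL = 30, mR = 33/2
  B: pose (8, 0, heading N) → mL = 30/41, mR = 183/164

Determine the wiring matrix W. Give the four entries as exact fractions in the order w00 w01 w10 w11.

0 1 1/2 1/2

obs A: pose=(6,-8,W) → sL=3, sR=30, mL=30, mR=33/2
obs B: pose=(8,0,N) → sL=3/2, sR=30/41, mL=30/41, mR=183/164
sensor matrix S = [[3, 30], [3/2, 30/41]]; det S = -1755/41
solve [mL_A; mL_B] = S·[w00; w01] and [mR_A; mR_B] = S·[w10; w11]:
  w00 = 0, w01 = 1, w10 = 1/2, w11 = 1/2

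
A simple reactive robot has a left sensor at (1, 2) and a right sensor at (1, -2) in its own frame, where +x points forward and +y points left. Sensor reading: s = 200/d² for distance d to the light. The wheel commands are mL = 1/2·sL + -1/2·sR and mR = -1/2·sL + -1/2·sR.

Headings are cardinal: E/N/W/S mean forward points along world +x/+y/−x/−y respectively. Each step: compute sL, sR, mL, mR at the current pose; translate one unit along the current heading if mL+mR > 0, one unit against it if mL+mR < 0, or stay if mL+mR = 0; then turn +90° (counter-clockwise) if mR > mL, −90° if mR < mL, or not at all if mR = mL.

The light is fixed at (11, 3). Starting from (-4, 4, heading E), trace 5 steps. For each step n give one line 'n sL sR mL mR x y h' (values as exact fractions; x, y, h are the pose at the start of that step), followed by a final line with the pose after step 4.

n=0: pose=(-4,4,E); sL=40/41, sR=200/197; mL=-160/8077, mR=-8040/8077; mL+mR=-200/197 → advance -1; mR−mL=-40/41 → turn -1·90°
n=1: pose=(-5,4,S); sL=50/49, sR=50/81; mL=800/3969, mR=-3250/3969; mL+mR=-50/81 → advance -1; mR−mL=-50/49 → turn -1·90°
n=2: pose=(-5,5,W); sL=200/289, sR=40/61; mL=320/17629, mR=-11880/17629; mL+mR=-40/61 → advance -1; mR−mL=-200/289 → turn -1·90°
n=3: pose=(-4,5,N); sL=100/149, sR=100/89; mL=-3000/13261, mR=-11900/13261; mL+mR=-100/89 → advance -1; mR−mL=-100/149 → turn -1·90°
n=4: pose=(-4,4,E); sL=40/41, sR=200/197; mL=-160/8077, mR=-8040/8077; mL+mR=-200/197 → advance -1; mR−mL=-40/41 → turn -1·90°

0 40/41 200/197 -160/8077 -8040/8077 -4 4 E
1 50/49 50/81 800/3969 -3250/3969 -5 4 S
2 200/289 40/61 320/17629 -11880/17629 -5 5 W
3 100/149 100/89 -3000/13261 -11900/13261 -4 5 N
4 40/41 200/197 -160/8077 -8040/8077 -4 4 E
final -5 4 S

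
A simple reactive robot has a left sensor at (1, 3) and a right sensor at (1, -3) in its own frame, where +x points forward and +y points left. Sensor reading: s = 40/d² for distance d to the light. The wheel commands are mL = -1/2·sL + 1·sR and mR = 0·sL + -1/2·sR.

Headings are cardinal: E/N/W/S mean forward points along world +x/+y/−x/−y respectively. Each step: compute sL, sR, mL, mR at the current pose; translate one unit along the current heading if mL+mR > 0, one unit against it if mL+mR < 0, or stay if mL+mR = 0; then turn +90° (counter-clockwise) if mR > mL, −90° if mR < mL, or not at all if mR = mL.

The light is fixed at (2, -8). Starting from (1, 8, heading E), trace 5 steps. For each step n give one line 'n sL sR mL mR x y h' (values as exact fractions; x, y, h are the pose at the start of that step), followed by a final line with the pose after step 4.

0 40/361 40/169 11060/61009 -20/169 1 8 E
1 20/117 20/117 10/117 -10/117 2 8 S
2 4/17 20/181 -22/3077 -10/181 2 8 W
3 40/293 8/61 1124/17873 -4/61 3 8 N
4 5/41 10/37 635/3034 -5/37 3 7 E
final 4 7 S

n=0: pose=(1,8,E); sL=40/361, sR=40/169; mL=11060/61009, mR=-20/169; mL+mR=3840/61009 → advance +1; mR−mL=-18280/61009 → turn -1·90°
n=1: pose=(2,8,S); sL=20/117, sR=20/117; mL=10/117, mR=-10/117; mL+mR=0 → advance +0; mR−mL=-20/117 → turn -1·90°
n=2: pose=(2,8,W); sL=4/17, sR=20/181; mL=-22/3077, mR=-10/181; mL+mR=-192/3077 → advance -1; mR−mL=-148/3077 → turn -1·90°
n=3: pose=(3,8,N); sL=40/293, sR=8/61; mL=1124/17873, mR=-4/61; mL+mR=-48/17873 → advance -1; mR−mL=-2296/17873 → turn -1·90°
n=4: pose=(3,7,E); sL=5/41, sR=10/37; mL=635/3034, mR=-5/37; mL+mR=225/3034 → advance +1; mR−mL=-1045/3034 → turn -1·90°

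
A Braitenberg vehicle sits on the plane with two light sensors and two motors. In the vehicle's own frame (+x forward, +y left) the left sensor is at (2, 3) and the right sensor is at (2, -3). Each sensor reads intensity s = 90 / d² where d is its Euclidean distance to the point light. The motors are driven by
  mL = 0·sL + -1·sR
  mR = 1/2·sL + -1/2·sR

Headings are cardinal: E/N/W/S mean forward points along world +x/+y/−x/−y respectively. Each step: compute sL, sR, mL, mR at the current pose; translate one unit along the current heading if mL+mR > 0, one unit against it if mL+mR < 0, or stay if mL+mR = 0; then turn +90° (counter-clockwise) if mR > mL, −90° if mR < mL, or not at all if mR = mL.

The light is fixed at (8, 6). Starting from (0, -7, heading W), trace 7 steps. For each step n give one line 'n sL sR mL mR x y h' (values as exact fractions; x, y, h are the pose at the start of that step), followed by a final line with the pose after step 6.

n=0: pose=(0,-7,W); sL=45/178, sR=9/20; mL=-9/20, mR=-351/3560; mL+mR=-1953/3560 → advance -1; mR−mL=1251/3560 → turn +1·90°
n=1: pose=(1,-7,S); sL=90/241, sR=18/65; mL=-18/65, mR=756/15665; mL+mR=-3582/15665 → advance -1; mR−mL=5094/15665 → turn +1·90°
n=2: pose=(1,-6,E); sL=45/53, sR=9/25; mL=-9/25, mR=324/1325; mL+mR=-153/1325 → advance -1; mR−mL=801/1325 → turn +1·90°
n=3: pose=(0,-6,N); sL=90/221, sR=18/25; mL=-18/25, mR=-864/5525; mL+mR=-4842/5525 → advance -1; mR−mL=3114/5525 → turn +1·90°
n=4: pose=(0,-7,W); sL=45/178, sR=9/20; mL=-9/20, mR=-351/3560; mL+mR=-1953/3560 → advance -1; mR−mL=1251/3560 → turn +1·90°
n=5: pose=(1,-7,S); sL=90/241, sR=18/65; mL=-18/65, mR=756/15665; mL+mR=-3582/15665 → advance -1; mR−mL=5094/15665 → turn +1·90°
n=6: pose=(1,-6,E); sL=45/53, sR=9/25; mL=-9/25, mR=324/1325; mL+mR=-153/1325 → advance -1; mR−mL=801/1325 → turn +1·90°

0 45/178 9/20 -9/20 -351/3560 0 -7 W
1 90/241 18/65 -18/65 756/15665 1 -7 S
2 45/53 9/25 -9/25 324/1325 1 -6 E
3 90/221 18/25 -18/25 -864/5525 0 -6 N
4 45/178 9/20 -9/20 -351/3560 0 -7 W
5 90/241 18/65 -18/65 756/15665 1 -7 S
6 45/53 9/25 -9/25 324/1325 1 -6 E
final 0 -6 N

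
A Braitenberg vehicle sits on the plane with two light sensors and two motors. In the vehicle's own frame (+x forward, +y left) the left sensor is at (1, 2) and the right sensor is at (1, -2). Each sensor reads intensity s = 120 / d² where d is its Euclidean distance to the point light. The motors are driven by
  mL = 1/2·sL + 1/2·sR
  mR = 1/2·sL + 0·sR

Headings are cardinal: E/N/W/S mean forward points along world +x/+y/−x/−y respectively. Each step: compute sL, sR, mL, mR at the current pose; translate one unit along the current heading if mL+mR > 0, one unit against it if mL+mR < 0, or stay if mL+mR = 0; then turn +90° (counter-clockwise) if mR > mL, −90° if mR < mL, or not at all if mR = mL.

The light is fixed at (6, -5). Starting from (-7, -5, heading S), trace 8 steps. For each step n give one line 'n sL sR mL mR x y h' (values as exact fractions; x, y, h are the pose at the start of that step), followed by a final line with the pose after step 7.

n=0: pose=(-7,-5,S); sL=60/61, sR=60/113; mL=5220/6893, mR=30/61; mL+mR=8610/6893 → advance +1; mR−mL=-30/113 → turn -1·90°
n=1: pose=(-7,-6,W); sL=24/41, sR=120/197; mL=4824/8077, mR=12/41; mL+mR=7188/8077 → advance +1; mR−mL=-60/197 → turn -1·90°
n=2: pose=(-8,-6,N); sL=15/32, sR=5/6; mL=125/192, mR=15/64; mL+mR=85/96 → advance +1; mR−mL=-5/12 → turn -1·90°
n=3: pose=(-8,-5,E); sL=120/173, sR=120/173; mL=120/173, mR=60/173; mL+mR=180/173 → advance +1; mR−mL=-60/173 → turn -1·90°
n=4: pose=(-7,-5,S); sL=60/61, sR=60/113; mL=5220/6893, mR=30/61; mL+mR=8610/6893 → advance +1; mR−mL=-30/113 → turn -1·90°
n=5: pose=(-7,-6,W); sL=24/41, sR=120/197; mL=4824/8077, mR=12/41; mL+mR=7188/8077 → advance +1; mR−mL=-60/197 → turn -1·90°
n=6: pose=(-8,-6,N); sL=15/32, sR=5/6; mL=125/192, mR=15/64; mL+mR=85/96 → advance +1; mR−mL=-5/12 → turn -1·90°
n=7: pose=(-8,-5,E); sL=120/173, sR=120/173; mL=120/173, mR=60/173; mL+mR=180/173 → advance +1; mR−mL=-60/173 → turn -1·90°

0 60/61 60/113 5220/6893 30/61 -7 -5 S
1 24/41 120/197 4824/8077 12/41 -7 -6 W
2 15/32 5/6 125/192 15/64 -8 -6 N
3 120/173 120/173 120/173 60/173 -8 -5 E
4 60/61 60/113 5220/6893 30/61 -7 -5 S
5 24/41 120/197 4824/8077 12/41 -7 -6 W
6 15/32 5/6 125/192 15/64 -8 -6 N
7 120/173 120/173 120/173 60/173 -8 -5 E
final -7 -5 S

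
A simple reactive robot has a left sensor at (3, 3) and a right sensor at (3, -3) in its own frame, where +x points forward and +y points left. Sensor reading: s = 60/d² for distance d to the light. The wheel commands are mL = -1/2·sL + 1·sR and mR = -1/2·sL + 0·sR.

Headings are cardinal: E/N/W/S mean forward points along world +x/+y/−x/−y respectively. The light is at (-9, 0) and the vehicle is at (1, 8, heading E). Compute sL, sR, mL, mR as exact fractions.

6/29 30/97 579/2813 -3/29

left sensor world pos  = (4, 11); dL² = 290
right sensor world pos = (4, 5); dR² = 194
sL = 60/290 = 6/29
sR = 60/194 = 30/97
mL = -1/2·sL + 1·sR = 579/2813
mR = -1/2·sL + 0·sR = -3/29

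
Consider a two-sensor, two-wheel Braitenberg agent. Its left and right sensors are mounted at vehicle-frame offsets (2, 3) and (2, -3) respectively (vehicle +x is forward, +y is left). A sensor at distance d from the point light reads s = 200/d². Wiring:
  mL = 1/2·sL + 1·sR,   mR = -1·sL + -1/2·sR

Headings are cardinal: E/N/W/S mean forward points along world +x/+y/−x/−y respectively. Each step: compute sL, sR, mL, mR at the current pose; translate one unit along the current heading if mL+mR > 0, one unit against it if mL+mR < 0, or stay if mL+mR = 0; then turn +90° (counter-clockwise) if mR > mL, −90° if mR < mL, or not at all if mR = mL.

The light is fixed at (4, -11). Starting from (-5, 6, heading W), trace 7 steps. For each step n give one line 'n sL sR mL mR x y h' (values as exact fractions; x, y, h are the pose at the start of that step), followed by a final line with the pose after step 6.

n=0: pose=(-5,6,W); sL=200/317, sR=200/521; mL=115500/165157, mR=-135900/165157; mL+mR=-20400/165157 → advance -1; mR−mL=-251400/165157 → turn -1·90°
n=1: pose=(-4,6,N); sL=100/241, sR=100/193; mL=33750/46513, mR=-31350/46513; mL+mR=2400/46513 → advance +1; mR−mL=-65100/46513 → turn -1·90°
n=2: pose=(-4,7,E); sL=200/477, sR=200/261; mL=1500/1537, mR=-3700/4611; mL+mR=800/4611 → advance +1; mR−mL=-8200/4611 → turn -1·90°
n=3: pose=(-3,7,S); sL=25/34, sR=50/89; mL=5625/6052, mR=-3075/3026; mL+mR=-525/6052 → advance -1; mR−mL=-11775/6052 → turn -1·90°
n=4: pose=(-3,8,W); sL=200/337, sR=40/113; mL=24780/38081, mR=-29340/38081; mL+mR=-4560/38081 → advance -1; mR−mL=-54120/38081 → turn -1·90°
n=5: pose=(-2,8,N); sL=100/261, sR=4/9; mL=166/261, mR=-158/261; mL+mR=8/261 → advance +1; mR−mL=-36/29 → turn -1·90°
n=6: pose=(-2,9,E); sL=40/109, sR=40/61; mL=5580/6649, mR=-4620/6649; mL+mR=960/6649 → advance +1; mR−mL=-10200/6649 → turn -1·90°

0 200/317 200/521 115500/165157 -135900/165157 -5 6 W
1 100/241 100/193 33750/46513 -31350/46513 -4 6 N
2 200/477 200/261 1500/1537 -3700/4611 -4 7 E
3 25/34 50/89 5625/6052 -3075/3026 -3 7 S
4 200/337 40/113 24780/38081 -29340/38081 -3 8 W
5 100/261 4/9 166/261 -158/261 -2 8 N
6 40/109 40/61 5580/6649 -4620/6649 -2 9 E
final -1 9 S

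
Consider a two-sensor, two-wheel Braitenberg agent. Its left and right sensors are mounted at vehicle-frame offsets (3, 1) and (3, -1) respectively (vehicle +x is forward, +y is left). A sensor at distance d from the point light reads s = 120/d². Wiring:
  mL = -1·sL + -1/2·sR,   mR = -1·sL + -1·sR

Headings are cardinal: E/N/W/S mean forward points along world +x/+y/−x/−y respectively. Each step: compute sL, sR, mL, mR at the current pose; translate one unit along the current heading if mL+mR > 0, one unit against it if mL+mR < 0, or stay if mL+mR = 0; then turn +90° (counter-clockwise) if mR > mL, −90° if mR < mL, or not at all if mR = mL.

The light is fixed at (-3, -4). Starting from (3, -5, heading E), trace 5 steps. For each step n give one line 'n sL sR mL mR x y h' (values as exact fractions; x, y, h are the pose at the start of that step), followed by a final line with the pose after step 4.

n=0: pose=(3,-5,E); sL=40/27, sR=24/17; mL=-1004/459, mR=-1328/459; mL+mR=-2332/459 → advance -1; mR−mL=-12/17 → turn -1·90°
n=1: pose=(2,-5,S); sL=30/13, sR=15/4; mL=-435/104, mR=-315/52; mL+mR=-1065/104 → advance -1; mR−mL=-15/8 → turn -1·90°
n=2: pose=(2,-4,W); sL=24, sR=24; mL=-36, mR=-48; mL+mR=-84 → advance -1; mR−mL=-12 → turn -1·90°
n=3: pose=(3,-4,N); sL=60/17, sR=60/29; mL=-2250/493, mR=-2760/493; mL+mR=-5010/493 → advance -1; mR−mL=-30/29 → turn -1·90°
n=4: pose=(3,-5,E); sL=40/27, sR=24/17; mL=-1004/459, mR=-1328/459; mL+mR=-2332/459 → advance -1; mR−mL=-12/17 → turn -1·90°

0 40/27 24/17 -1004/459 -1328/459 3 -5 E
1 30/13 15/4 -435/104 -315/52 2 -5 S
2 24 24 -36 -48 2 -4 W
3 60/17 60/29 -2250/493 -2760/493 3 -4 N
4 40/27 24/17 -1004/459 -1328/459 3 -5 E
final 2 -5 S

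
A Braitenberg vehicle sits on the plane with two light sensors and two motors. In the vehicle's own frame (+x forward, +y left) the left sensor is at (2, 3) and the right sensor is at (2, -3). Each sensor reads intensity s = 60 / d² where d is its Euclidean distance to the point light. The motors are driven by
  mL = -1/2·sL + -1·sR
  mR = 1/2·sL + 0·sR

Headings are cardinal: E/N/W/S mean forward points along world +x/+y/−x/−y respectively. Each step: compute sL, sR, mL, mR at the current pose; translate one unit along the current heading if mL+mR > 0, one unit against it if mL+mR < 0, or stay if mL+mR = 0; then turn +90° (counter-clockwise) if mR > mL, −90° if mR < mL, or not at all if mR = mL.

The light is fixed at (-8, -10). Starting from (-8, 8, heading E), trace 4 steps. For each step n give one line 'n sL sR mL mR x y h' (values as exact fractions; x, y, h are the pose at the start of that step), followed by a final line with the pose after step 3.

0 12/89 60/229 -6714/20381 6/89 -8 8 E
1 15/104 15/101 -4635/21008 15/208 -9 8 N
2 12/41 60/409 -4914/16769 6/41 -9 7 W
3 10/39 10/39 -5/13 5/39 -8 7 S
final -8 8 E

n=0: pose=(-8,8,E); sL=12/89, sR=60/229; mL=-6714/20381, mR=6/89; mL+mR=-60/229 → advance -1; mR−mL=8088/20381 → turn +1·90°
n=1: pose=(-9,8,N); sL=15/104, sR=15/101; mL=-4635/21008, mR=15/208; mL+mR=-15/101 → advance -1; mR−mL=3075/10504 → turn +1·90°
n=2: pose=(-9,7,W); sL=12/41, sR=60/409; mL=-4914/16769, mR=6/41; mL+mR=-60/409 → advance -1; mR−mL=7368/16769 → turn +1·90°
n=3: pose=(-8,7,S); sL=10/39, sR=10/39; mL=-5/13, mR=5/39; mL+mR=-10/39 → advance -1; mR−mL=20/39 → turn +1·90°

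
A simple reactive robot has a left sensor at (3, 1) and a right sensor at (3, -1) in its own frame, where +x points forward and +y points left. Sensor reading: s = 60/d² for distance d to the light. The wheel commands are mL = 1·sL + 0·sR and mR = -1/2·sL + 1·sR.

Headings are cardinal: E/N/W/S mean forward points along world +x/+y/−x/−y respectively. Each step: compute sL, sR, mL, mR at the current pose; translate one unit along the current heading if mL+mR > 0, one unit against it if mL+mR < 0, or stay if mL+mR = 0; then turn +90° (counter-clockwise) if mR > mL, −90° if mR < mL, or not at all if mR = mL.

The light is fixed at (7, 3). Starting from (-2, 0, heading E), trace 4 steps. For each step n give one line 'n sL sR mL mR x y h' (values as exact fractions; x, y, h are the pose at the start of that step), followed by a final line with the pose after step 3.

0 3/2 15/13 3/2 21/52 -2 0 E
1 12/17 20/39 12/17 106/663 -1 0 S
2 30/73 6/13 30/73 243/949 -1 -1 W
3 60/101 12/13 60/101 822/1313 -2 -1 N
final -2 0 W

n=0: pose=(-2,0,E); sL=3/2, sR=15/13; mL=3/2, mR=21/52; mL+mR=99/52 → advance +1; mR−mL=-57/52 → turn -1·90°
n=1: pose=(-1,0,S); sL=12/17, sR=20/39; mL=12/17, mR=106/663; mL+mR=574/663 → advance +1; mR−mL=-362/663 → turn -1·90°
n=2: pose=(-1,-1,W); sL=30/73, sR=6/13; mL=30/73, mR=243/949; mL+mR=633/949 → advance +1; mR−mL=-147/949 → turn -1·90°
n=3: pose=(-2,-1,N); sL=60/101, sR=12/13; mL=60/101, mR=822/1313; mL+mR=1602/1313 → advance +1; mR−mL=42/1313 → turn +1·90°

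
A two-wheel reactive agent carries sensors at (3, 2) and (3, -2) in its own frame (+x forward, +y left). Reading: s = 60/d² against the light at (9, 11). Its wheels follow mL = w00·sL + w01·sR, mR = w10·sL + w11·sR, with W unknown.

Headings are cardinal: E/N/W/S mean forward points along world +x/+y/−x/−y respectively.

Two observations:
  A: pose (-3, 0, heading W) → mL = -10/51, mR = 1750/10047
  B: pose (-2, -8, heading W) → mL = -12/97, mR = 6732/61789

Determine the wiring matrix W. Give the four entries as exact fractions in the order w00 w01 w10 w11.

obs A: pose=(-3,0,W) → sL=30/197, sR=10/51, mL=-10/51, mR=1750/10047
obs B: pose=(-2,-8,W) → sL=60/637, sR=12/97, mL=-12/97, mR=6732/61789
sensor matrix S = [[30/197, 10/51], [60/637, 12/97]]; det S = 76640/206931361
solve [mL_A; mL_B] = S·[w00; w01] and [mR_A; mR_B] = S·[w10; w11]:
  w00 = 0, w01 = -1, w10 = 1/2, w11 = 1/2

0 -1 1/2 1/2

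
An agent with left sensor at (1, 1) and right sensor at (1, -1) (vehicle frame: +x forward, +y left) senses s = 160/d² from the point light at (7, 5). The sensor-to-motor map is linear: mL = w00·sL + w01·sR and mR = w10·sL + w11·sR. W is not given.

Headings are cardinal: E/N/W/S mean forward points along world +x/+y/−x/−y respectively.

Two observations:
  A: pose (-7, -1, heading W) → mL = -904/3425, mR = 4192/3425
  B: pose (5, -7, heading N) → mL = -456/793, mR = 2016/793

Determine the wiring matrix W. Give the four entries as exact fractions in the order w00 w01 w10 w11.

-1 1/2 1 1

obs A: pose=(-7,-1,W) → sL=80/137, sR=16/25, mL=-904/3425, mR=4192/3425
obs B: pose=(5,-7,N) → sL=16/13, sR=80/61, mL=-456/793, mR=2016/793
sensor matrix S = [[80/137, 16/25], [16/13, 80/61]]; det S = -59392/2716025
solve [mL_A; mL_B] = S·[w00; w01] and [mR_A; mR_B] = S·[w10; w11]:
  w00 = -1, w01 = 1/2, w10 = 1, w11 = 1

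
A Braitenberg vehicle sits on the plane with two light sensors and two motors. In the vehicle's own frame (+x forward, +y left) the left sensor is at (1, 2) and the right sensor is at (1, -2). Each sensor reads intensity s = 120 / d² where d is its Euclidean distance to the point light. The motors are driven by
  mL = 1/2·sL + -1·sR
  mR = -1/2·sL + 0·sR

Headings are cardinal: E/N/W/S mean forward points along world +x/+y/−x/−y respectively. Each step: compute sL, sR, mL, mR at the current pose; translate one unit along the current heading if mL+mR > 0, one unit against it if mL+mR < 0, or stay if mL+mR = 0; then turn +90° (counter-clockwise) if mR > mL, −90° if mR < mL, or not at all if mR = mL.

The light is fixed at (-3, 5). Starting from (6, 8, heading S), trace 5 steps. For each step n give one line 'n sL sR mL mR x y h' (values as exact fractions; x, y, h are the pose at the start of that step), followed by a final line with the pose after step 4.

0 24/25 120/53 -2364/1325 -12/25 6 8 S
1 15/17 15/13 -315/442 -15/34 6 9 E
2 120/61 24/25 36/1525 -60/61 5 9 N
3 60/53 60/41 -1950/2173 -30/53 5 8 E
4 120/41 120/97 900/3977 -60/41 4 8 N
final 4 7 E

n=0: pose=(6,8,S); sL=24/25, sR=120/53; mL=-2364/1325, mR=-12/25; mL+mR=-120/53 → advance -1; mR−mL=1728/1325 → turn +1·90°
n=1: pose=(6,9,E); sL=15/17, sR=15/13; mL=-315/442, mR=-15/34; mL+mR=-15/13 → advance -1; mR−mL=60/221 → turn +1·90°
n=2: pose=(5,9,N); sL=120/61, sR=24/25; mL=36/1525, mR=-60/61; mL+mR=-24/25 → advance -1; mR−mL=-1536/1525 → turn -1·90°
n=3: pose=(5,8,E); sL=60/53, sR=60/41; mL=-1950/2173, mR=-30/53; mL+mR=-60/41 → advance -1; mR−mL=720/2173 → turn +1·90°
n=4: pose=(4,8,N); sL=120/41, sR=120/97; mL=900/3977, mR=-60/41; mL+mR=-120/97 → advance -1; mR−mL=-6720/3977 → turn -1·90°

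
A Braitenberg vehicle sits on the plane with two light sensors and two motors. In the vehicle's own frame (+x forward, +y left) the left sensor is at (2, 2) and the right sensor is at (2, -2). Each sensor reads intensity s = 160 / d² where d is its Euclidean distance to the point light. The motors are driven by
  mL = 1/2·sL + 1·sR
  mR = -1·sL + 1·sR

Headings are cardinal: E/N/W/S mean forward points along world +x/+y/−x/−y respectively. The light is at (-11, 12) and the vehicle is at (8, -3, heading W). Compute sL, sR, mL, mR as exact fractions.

80/289 80/229 32280/66181 4800/66181

left sensor world pos  = (6, -5); dL² = 578
right sensor world pos = (6, -1); dR² = 458
sL = 160/578 = 80/289
sR = 160/458 = 80/229
mL = 1/2·sL + 1·sR = 32280/66181
mR = -1·sL + 1·sR = 4800/66181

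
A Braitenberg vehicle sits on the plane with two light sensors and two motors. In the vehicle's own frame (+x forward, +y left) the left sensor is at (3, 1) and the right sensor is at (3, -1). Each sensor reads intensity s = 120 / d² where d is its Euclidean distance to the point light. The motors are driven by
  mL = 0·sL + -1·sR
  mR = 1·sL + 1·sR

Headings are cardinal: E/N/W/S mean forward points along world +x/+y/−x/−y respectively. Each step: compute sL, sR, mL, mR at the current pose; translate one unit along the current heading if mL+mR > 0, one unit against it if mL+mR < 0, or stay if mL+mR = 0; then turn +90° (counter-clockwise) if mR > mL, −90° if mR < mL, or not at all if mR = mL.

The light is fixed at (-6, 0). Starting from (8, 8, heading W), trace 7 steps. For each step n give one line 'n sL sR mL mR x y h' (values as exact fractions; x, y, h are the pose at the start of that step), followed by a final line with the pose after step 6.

n=0: pose=(8,8,W); sL=12/17, sR=60/101; mL=-60/101, mR=2232/1717; mL+mR=12/17 → advance +1; mR−mL=3252/1717 → turn +1·90°
n=1: pose=(7,8,S); sL=120/221, sR=120/169; mL=-120/169, mR=3600/2873; mL+mR=120/221 → advance +1; mR−mL=5640/2873 → turn +1·90°
n=2: pose=(7,7,E); sL=3/8, sR=30/73; mL=-30/73, mR=459/584; mL+mR=3/8 → advance +1; mR−mL=699/584 → turn +1·90°
n=3: pose=(8,7,N); sL=120/269, sR=24/65; mL=-24/65, mR=14256/17485; mL+mR=120/269 → advance +1; mR−mL=20712/17485 → turn +1·90°
n=4: pose=(8,8,W); sL=12/17, sR=60/101; mL=-60/101, mR=2232/1717; mL+mR=12/17 → advance +1; mR−mL=3252/1717 → turn +1·90°
n=5: pose=(7,8,S); sL=120/221, sR=120/169; mL=-120/169, mR=3600/2873; mL+mR=120/221 → advance +1; mR−mL=5640/2873 → turn +1·90°
n=6: pose=(7,7,E); sL=3/8, sR=30/73; mL=-30/73, mR=459/584; mL+mR=3/8 → advance +1; mR−mL=699/584 → turn +1·90°

0 12/17 60/101 -60/101 2232/1717 8 8 W
1 120/221 120/169 -120/169 3600/2873 7 8 S
2 3/8 30/73 -30/73 459/584 7 7 E
3 120/269 24/65 -24/65 14256/17485 8 7 N
4 12/17 60/101 -60/101 2232/1717 8 8 W
5 120/221 120/169 -120/169 3600/2873 7 8 S
6 3/8 30/73 -30/73 459/584 7 7 E
final 8 7 N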